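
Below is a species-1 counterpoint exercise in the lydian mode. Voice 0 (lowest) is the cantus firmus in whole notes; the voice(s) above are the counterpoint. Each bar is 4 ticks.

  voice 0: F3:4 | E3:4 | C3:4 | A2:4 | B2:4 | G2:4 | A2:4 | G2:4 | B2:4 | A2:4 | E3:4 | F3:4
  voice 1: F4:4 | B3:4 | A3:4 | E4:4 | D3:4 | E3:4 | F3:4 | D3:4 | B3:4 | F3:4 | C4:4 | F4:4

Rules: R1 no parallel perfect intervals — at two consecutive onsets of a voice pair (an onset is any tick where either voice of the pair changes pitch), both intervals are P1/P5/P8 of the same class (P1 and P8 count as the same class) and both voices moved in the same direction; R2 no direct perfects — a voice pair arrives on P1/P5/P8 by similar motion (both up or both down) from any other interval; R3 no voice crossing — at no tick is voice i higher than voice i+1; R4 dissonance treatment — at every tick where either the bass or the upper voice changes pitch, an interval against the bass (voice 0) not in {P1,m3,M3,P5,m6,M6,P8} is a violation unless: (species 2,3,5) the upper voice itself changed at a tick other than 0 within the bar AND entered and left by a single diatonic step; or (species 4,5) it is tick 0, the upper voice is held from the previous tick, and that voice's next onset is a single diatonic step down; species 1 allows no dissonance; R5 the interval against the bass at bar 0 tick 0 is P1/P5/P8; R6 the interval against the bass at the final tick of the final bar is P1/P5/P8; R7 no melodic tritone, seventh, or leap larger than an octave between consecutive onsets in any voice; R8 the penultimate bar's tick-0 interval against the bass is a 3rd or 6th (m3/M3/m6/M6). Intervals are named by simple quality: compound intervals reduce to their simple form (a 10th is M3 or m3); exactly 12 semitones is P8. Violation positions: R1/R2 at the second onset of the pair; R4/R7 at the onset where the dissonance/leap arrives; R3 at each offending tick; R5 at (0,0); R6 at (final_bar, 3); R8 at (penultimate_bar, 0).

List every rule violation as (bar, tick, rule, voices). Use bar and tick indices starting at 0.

bar 0: v0=F3 v1=F4 downbeat P8
bar 1: v0=E3 v1=B3 downbeat P5
bar 2: v0=C3 v1=A3 downbeat M6
bar 3: v0=A2 v1=E4 downbeat P5
bar 4: v0=B2 v1=D3 downbeat m3
bar 5: v0=G2 v1=E3 downbeat M6
bar 6: v0=A2 v1=F3 downbeat m6
bar 7: v0=G2 v1=D3 downbeat P5
bar 8: v0=B2 v1=B3 downbeat P8
bar 9: v0=A2 v1=F3 downbeat m6
bar 10: v0=E3 v1=C4 downbeat m6
bar 11: v0=F3 v1=F4 downbeat P8
  -> R2 @ bar 1 tick 0 v(0, 1): F3/F4 P8 -> E3/B3 P5 similar
  -> R7 @ bar 1 tick 0 v(1,): F4->B3 leap 6st
  -> R7 @ bar 4 tick 0 v(1,): E4->D3 leap 14st
  -> R2 @ bar 7 tick 0 v(0, 1): A2/F3 m6 -> G2/D3 P5 similar
  -> R2 @ bar 8 tick 0 v(0, 1): G2/D3 P5 -> B2/B3 P8 similar
  -> R7 @ bar 9 tick 0 v(1,): B3->F3 leap 6st
  -> R2 @ bar 11 tick 0 v(0, 1): E3/C4 m6 -> F3/F4 P8 similar

(1, 0, R2, (0, 1))
(1, 0, R7, (1,))
(4, 0, R7, (1,))
(7, 0, R2, (0, 1))
(8, 0, R2, (0, 1))
(9, 0, R7, (1,))
(11, 0, R2, (0, 1))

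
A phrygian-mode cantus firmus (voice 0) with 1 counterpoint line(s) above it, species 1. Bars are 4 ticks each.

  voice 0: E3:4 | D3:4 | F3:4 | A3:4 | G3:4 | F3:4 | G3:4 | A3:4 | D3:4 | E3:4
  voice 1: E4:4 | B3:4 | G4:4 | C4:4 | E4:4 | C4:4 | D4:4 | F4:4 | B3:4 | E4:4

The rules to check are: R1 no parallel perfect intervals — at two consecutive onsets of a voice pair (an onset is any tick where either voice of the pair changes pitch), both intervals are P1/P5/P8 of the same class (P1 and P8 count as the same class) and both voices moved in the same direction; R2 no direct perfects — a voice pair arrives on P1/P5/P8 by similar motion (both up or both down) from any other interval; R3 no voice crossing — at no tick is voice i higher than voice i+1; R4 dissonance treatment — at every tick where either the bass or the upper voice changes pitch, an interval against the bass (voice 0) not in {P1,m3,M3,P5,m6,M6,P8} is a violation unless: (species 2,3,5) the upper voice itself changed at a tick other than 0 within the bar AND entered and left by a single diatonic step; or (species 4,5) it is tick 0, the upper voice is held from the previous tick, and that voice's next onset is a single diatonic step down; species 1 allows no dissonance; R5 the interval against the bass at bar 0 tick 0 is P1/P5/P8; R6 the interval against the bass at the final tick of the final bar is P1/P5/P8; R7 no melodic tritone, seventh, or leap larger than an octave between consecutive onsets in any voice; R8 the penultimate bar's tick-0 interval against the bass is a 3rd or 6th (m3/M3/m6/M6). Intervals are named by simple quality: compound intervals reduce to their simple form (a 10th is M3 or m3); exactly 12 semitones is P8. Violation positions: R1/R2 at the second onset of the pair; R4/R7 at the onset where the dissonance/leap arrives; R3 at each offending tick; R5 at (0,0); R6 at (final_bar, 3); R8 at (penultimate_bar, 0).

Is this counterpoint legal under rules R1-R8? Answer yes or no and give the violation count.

No (5 violations)

bar 0: v0=E3 v1=E4 (P8)
bar 1: v0=D3 v1=B3 (M6)
bar 2: v0=F3 v1=G4 (M2)
bar 3: v0=A3 v1=C4 (m3)
bar 4: v0=G3 v1=E4 (M6)
bar 5: v0=F3 v1=C4 (P5)
bar 6: v0=G3 v1=D4 (P5)
bar 7: v0=A3 v1=F4 (m6)
bar 8: v0=D3 v1=B3 (M6)
bar 9: v0=E3 v1=E4 (P8)
  R4 @ bar2.0: F3/G4 M2 untreated
  R2 @ bar5.0: G3/E4 M6 -> F3/C4 P5 similar
  R1 @ bar6.0: F3/C4 P5 -> G3/D4 P5 similar
  R7 @ bar8.0: F4->B3 leap 6st
  R2 @ bar9.0: D3/B3 M6 -> E3/E4 P8 similar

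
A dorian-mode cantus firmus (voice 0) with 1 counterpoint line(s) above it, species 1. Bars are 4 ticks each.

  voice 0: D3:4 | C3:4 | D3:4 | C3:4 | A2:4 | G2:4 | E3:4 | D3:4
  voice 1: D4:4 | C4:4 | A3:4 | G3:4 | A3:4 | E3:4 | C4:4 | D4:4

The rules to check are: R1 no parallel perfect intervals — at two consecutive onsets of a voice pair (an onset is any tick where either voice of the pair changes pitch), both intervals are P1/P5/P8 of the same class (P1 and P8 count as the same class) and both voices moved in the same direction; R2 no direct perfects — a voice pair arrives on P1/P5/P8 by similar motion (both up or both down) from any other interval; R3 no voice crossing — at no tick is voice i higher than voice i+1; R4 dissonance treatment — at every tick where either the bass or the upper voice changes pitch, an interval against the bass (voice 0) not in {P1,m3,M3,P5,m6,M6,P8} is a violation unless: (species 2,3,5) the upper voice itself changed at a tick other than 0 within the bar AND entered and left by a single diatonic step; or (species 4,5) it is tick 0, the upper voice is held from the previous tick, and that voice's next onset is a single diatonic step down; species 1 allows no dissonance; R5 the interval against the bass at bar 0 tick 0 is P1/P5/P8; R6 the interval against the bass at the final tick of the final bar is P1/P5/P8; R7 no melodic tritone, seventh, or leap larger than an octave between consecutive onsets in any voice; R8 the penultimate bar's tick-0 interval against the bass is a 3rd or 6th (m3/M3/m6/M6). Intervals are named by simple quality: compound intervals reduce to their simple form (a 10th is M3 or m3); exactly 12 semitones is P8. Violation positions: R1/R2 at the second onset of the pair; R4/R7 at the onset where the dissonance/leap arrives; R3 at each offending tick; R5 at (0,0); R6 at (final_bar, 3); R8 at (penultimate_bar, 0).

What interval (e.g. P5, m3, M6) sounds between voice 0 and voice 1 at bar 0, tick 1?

P8

voice 0=D3 voice 1=D4 -> P8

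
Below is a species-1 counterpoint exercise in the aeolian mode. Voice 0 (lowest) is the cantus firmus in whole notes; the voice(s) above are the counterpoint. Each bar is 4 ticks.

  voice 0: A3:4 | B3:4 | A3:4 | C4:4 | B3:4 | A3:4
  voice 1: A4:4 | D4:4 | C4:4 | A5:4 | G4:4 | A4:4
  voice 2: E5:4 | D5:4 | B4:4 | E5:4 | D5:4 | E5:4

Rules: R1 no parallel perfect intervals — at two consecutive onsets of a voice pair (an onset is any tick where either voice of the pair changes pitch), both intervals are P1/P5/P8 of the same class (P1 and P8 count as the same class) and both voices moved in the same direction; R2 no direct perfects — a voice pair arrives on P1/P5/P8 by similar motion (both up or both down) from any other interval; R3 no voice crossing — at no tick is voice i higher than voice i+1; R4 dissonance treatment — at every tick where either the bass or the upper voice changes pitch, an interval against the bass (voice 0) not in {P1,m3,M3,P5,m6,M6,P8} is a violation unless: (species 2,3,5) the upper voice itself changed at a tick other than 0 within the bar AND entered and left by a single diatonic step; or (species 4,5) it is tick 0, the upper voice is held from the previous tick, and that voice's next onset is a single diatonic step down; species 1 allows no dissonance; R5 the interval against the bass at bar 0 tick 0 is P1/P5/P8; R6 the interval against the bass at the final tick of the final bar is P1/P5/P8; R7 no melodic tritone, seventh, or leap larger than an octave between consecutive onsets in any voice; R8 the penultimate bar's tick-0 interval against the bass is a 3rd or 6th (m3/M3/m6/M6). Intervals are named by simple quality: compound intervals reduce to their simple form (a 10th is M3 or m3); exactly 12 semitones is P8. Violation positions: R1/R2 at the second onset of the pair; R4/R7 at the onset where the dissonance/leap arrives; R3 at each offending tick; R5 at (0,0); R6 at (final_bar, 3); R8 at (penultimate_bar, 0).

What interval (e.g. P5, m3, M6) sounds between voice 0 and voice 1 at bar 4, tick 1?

voice 0=B3 voice 1=G4 -> m6

m6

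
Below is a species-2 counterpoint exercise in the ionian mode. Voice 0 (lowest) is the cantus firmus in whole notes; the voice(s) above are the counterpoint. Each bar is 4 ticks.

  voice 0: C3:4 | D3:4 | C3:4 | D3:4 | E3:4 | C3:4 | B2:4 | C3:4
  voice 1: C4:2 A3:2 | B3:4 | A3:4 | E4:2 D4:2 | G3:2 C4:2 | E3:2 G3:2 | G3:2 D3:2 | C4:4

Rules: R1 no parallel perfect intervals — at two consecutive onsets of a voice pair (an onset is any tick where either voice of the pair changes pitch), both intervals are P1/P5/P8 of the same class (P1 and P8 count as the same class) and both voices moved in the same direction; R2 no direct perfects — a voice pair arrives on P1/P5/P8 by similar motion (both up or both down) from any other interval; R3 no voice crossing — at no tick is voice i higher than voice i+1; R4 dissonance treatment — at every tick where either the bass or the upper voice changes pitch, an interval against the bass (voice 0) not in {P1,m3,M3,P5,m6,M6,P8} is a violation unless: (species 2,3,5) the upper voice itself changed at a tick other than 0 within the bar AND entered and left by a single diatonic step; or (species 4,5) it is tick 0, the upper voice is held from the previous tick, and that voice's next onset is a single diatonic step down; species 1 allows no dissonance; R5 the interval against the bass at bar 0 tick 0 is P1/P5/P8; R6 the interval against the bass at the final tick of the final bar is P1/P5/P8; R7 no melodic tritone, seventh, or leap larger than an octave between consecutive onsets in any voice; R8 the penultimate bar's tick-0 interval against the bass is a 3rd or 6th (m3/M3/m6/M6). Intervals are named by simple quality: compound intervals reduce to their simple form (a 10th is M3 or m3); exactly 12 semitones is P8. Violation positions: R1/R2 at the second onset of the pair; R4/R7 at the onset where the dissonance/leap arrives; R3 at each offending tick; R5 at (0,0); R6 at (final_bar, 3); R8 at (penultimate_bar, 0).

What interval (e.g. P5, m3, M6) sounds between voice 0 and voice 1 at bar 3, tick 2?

P8

voice 0=D3 voice 1=D4 -> P8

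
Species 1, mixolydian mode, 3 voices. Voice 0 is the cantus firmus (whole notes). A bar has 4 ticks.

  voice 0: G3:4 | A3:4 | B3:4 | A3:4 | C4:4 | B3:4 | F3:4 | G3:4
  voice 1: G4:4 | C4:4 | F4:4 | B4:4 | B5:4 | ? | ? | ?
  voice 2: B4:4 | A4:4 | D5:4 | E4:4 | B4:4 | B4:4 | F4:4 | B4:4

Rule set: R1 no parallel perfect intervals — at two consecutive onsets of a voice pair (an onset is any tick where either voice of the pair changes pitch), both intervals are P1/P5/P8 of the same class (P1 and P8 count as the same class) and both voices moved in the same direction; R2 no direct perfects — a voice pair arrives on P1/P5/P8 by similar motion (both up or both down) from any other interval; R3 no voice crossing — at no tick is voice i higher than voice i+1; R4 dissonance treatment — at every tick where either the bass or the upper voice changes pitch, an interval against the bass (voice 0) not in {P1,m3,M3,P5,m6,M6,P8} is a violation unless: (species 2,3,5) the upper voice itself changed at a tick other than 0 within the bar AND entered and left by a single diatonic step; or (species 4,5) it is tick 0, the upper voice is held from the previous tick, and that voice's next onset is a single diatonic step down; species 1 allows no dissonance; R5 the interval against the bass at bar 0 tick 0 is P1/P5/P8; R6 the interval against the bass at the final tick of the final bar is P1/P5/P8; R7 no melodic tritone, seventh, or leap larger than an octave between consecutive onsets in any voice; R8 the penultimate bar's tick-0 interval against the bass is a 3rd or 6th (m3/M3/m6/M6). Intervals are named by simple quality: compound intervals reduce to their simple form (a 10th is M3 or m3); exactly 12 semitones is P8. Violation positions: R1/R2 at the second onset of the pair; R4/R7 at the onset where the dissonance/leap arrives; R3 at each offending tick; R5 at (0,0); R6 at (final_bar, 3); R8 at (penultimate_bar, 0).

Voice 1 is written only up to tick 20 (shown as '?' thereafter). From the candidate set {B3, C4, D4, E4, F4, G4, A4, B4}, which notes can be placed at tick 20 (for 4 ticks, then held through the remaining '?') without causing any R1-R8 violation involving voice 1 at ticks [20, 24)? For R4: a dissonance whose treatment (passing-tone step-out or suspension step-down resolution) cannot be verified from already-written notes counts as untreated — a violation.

B3: violates R2,R7
C4: violates R4,R7
D4: violates R7
E4: violates R4,R7
F4: violates R4,R7
G4: violates R7
A4: violates R4,R7
B4: violates R2

{}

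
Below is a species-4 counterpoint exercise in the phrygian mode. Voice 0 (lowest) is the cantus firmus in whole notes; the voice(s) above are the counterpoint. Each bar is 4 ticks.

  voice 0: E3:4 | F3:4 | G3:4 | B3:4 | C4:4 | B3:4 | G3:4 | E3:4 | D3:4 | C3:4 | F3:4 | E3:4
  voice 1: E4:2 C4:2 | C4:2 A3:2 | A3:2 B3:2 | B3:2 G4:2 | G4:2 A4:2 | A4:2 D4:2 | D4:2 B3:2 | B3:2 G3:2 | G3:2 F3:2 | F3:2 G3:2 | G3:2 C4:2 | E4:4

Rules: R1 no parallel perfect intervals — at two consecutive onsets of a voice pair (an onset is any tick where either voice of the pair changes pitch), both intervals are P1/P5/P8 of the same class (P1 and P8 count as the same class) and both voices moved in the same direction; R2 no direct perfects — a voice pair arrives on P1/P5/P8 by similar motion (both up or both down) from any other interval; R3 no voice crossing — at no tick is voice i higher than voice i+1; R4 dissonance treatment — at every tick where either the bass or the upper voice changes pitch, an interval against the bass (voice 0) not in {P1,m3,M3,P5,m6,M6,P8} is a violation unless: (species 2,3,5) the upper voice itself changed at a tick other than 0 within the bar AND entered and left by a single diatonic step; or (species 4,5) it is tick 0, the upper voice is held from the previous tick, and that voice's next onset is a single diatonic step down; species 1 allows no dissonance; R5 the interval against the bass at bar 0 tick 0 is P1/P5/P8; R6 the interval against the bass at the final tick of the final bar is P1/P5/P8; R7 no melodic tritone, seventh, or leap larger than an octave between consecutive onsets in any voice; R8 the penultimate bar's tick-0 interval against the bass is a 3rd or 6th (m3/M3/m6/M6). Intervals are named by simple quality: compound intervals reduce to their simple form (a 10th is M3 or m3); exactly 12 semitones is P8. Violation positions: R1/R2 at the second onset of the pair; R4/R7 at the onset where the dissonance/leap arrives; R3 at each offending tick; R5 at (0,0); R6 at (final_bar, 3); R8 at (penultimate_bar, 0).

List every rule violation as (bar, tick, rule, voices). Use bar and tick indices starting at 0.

bar 0: v0=E3 v1=E4 downbeat P8
bar 1: v0=F3 v1=C4 downbeat P5
bar 2: v0=G3 v1=A3 downbeat M2
bar 3: v0=B3 v1=B3 downbeat P1
bar 4: v0=C4 v1=G4 downbeat P5
bar 5: v0=B3 v1=A4 downbeat m7
bar 6: v0=G3 v1=D4 downbeat P5
bar 7: v0=E3 v1=B3 downbeat P5
bar 8: v0=D3 v1=G3 downbeat P4
bar 9: v0=C3 v1=F3 downbeat P4
bar 10: v0=F3 v1=G3 downbeat M2
bar 11: v0=E3 v1=E4 downbeat P8
  -> R4 @ bar 2 tick 0 v(0, 1): G3/A3 M2 untreated
  -> R4 @ bar 5 tick 0 v(0, 1): B3/A4 m7 untreated
  -> R4 @ bar 9 tick 0 v(0, 1): C3/F3 P4 untreated
  -> R4 @ bar 10 tick 0 v(0, 1): F3/G3 M2 untreated
  -> R8 @ bar 10 tick 0 v(0, 1): penult M2 not 3rd/6th

(2, 0, R4, (0, 1))
(5, 0, R4, (0, 1))
(9, 0, R4, (0, 1))
(10, 0, R4, (0, 1))
(10, 0, R8, (0, 1))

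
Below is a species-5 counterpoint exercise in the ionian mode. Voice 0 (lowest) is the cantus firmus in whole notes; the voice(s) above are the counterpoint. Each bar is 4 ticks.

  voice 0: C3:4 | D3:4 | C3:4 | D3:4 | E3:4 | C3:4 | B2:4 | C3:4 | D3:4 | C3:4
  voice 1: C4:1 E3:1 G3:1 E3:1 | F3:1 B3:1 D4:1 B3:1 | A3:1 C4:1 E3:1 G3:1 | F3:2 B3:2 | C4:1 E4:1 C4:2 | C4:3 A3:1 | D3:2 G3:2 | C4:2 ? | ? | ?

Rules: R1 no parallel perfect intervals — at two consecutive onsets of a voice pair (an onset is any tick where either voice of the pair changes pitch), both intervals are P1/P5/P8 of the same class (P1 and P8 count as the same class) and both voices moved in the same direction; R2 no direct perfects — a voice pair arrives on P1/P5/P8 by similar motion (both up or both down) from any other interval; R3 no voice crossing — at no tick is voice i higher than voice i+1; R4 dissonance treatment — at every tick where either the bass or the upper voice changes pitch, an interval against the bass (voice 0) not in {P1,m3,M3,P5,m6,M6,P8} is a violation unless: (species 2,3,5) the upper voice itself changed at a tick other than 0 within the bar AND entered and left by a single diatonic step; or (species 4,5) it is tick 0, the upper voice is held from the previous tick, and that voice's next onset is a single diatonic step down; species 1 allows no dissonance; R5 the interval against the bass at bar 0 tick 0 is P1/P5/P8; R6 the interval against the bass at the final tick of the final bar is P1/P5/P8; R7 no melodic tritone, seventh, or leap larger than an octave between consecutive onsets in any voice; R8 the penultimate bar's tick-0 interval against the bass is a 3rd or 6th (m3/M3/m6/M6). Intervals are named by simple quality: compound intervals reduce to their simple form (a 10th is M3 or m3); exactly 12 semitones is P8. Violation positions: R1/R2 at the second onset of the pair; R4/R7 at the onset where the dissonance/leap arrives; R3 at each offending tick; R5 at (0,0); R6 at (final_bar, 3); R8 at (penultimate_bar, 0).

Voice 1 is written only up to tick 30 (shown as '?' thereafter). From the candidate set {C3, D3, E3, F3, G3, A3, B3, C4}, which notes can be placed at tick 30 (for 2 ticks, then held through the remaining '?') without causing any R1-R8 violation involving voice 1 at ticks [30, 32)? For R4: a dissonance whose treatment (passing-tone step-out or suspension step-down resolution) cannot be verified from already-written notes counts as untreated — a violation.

{A3, C3, C4, E3, G3}

C3: legal
D3: violates R4,R7
E3: legal
F3: violates R4
G3: legal
A3: legal
B3: violates R4
C4: legal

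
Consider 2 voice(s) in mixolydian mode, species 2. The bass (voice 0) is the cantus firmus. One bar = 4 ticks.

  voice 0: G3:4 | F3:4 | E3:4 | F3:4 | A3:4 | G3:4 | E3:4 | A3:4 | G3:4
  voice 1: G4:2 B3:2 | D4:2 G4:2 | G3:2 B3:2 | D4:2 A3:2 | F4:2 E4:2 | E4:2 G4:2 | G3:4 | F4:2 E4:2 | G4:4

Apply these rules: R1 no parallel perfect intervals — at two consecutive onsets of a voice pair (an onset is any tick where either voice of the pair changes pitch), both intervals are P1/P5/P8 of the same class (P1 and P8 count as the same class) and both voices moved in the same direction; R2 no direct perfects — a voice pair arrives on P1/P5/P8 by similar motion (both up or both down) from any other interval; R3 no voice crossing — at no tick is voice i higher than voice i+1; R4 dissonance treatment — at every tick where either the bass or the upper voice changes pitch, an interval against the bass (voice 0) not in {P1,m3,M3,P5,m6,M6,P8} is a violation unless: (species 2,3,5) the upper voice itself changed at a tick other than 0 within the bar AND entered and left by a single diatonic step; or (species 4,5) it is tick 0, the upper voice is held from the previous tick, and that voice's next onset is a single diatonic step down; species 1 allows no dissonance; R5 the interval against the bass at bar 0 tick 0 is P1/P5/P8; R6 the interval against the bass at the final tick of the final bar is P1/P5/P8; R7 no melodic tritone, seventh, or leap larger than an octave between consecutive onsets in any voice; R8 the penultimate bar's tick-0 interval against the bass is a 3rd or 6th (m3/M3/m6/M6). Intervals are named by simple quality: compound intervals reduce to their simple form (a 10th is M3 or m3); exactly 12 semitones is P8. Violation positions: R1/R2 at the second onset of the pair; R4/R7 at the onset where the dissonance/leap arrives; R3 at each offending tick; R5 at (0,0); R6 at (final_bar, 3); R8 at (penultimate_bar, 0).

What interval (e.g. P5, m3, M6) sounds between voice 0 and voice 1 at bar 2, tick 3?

voice 0=E3 voice 1=B3 -> P5

P5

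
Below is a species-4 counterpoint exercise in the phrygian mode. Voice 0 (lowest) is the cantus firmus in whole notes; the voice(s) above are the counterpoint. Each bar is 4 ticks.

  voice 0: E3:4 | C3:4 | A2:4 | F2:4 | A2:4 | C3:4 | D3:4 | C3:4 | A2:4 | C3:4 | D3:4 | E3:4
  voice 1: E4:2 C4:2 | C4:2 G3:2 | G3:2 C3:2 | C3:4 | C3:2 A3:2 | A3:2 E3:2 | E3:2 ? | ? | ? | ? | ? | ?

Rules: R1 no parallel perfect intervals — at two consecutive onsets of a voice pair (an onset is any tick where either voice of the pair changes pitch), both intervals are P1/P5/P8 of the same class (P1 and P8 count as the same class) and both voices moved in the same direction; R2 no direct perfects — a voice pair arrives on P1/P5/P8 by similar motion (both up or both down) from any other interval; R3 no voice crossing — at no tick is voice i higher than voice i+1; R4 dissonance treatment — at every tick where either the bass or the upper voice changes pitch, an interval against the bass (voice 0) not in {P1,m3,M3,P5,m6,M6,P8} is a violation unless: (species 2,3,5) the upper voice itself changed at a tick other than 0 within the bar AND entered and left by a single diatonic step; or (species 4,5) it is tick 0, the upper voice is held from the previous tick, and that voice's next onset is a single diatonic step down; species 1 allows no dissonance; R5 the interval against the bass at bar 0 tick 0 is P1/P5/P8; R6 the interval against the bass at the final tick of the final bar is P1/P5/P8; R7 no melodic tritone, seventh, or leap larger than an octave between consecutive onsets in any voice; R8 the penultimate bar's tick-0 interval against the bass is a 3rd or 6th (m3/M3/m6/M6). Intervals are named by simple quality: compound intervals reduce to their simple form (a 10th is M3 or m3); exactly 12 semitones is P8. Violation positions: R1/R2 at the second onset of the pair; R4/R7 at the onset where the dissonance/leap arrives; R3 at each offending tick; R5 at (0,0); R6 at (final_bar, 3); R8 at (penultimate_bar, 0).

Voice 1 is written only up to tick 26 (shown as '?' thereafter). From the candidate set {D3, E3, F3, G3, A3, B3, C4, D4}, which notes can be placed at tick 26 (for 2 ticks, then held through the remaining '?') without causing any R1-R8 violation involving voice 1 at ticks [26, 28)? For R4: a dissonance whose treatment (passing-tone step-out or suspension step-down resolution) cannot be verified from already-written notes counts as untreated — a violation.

D3: legal
E3: legal
F3: legal
G3: violates R4
A3: legal
B3: legal
C4: violates R4
D4: violates R7

{A3, B3, D3, E3, F3}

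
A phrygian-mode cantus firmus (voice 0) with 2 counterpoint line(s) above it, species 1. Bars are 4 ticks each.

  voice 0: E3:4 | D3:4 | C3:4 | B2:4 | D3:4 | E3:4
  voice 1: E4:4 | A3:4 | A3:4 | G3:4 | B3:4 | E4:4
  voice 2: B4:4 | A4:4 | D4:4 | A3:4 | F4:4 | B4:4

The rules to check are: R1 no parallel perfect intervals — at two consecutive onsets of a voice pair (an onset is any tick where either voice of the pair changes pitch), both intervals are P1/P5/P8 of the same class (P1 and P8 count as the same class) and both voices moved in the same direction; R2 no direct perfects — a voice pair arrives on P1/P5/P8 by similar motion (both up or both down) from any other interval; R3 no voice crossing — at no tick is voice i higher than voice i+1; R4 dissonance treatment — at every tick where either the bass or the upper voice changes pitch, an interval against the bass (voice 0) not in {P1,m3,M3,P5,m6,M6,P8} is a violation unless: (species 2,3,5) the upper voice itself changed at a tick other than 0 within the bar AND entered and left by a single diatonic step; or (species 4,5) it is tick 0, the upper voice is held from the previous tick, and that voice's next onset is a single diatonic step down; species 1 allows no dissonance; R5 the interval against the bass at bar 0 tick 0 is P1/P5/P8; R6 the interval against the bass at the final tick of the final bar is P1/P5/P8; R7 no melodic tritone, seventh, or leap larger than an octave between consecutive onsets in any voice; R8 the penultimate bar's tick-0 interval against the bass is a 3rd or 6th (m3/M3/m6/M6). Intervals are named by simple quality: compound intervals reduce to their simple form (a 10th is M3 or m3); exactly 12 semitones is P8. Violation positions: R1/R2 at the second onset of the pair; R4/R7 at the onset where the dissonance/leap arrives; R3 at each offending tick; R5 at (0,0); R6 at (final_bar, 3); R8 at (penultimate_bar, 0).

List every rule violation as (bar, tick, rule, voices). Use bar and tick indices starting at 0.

bar 0: v0=E3 v1=E4 v2=B4 downbeat P5
bar 1: v0=D3 v1=A3 v2=A4 downbeat P5
bar 2: v0=C3 v1=A3 v2=D4 downbeat M2
bar 3: v0=B2 v1=G3 v2=A3 downbeat m7
bar 4: v0=D3 v1=B3 v2=F4 downbeat m3
bar 5: v0=E3 v1=E4 v2=B4 downbeat P5
  -> R1 @ bar 1 tick 0 v(0, 2): E3/B4 P5 -> D3/A4 P5 similar
  -> R2 @ bar 1 tick 0 v(0, 1): E3/E4 P8 -> D3/A3 P5 similar
  -> R2 @ bar 1 tick 0 v(1, 2): E4/B4 P5 -> A3/A4 P8 similar
  -> R4 @ bar 2 tick 0 v(0, 2): C3/D4 M2 untreated
  -> R4 @ bar 3 tick 0 v(0, 2): B2/A3 m7 untreated
  -> R2 @ bar 5 tick 0 v(0, 1): D3/B3 M6 -> E3/E4 P8 similar
  -> R2 @ bar 5 tick 0 v(0, 2): D3/F4 m3 -> E3/B4 P5 similar
  -> R2 @ bar 5 tick 0 v(1, 2): B3/F4 TT -> E4/B4 P5 similar
  -> R7 @ bar 5 tick 0 v(2,): F4->B4 leap 6st

(1, 0, R1, (0, 2))
(1, 0, R2, (0, 1))
(1, 0, R2, (1, 2))
(2, 0, R4, (0, 2))
(3, 0, R4, (0, 2))
(5, 0, R2, (0, 1))
(5, 0, R2, (0, 2))
(5, 0, R2, (1, 2))
(5, 0, R7, (2,))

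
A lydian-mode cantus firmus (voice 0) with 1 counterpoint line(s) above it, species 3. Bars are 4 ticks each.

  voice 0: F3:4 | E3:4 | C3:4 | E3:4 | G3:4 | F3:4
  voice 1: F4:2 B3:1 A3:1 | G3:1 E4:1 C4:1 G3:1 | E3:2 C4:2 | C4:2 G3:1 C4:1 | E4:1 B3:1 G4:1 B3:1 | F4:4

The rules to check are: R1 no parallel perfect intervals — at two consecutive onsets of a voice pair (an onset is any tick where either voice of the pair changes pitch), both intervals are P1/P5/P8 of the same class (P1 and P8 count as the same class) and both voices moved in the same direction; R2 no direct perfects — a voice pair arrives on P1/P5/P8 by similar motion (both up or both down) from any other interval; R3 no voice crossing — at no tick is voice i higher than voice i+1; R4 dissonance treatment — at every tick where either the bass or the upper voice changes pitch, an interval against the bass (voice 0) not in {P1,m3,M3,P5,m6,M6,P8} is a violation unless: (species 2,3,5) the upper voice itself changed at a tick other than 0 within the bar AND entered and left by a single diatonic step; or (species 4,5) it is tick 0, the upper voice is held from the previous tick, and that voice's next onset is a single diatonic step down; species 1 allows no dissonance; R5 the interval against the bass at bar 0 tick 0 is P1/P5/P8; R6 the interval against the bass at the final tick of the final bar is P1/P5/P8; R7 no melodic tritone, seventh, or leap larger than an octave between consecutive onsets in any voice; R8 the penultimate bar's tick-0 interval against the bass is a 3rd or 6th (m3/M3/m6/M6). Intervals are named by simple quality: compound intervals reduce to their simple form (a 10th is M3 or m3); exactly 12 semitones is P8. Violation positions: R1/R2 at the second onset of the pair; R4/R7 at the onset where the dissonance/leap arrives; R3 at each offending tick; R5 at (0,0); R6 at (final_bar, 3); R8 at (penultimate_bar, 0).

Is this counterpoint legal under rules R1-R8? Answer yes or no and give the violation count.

No (3 violations)

bar 0: v0=F3 v1=F4 (P8)
bar 1: v0=E3 v1=G3 (m3)
bar 2: v0=C3 v1=E3 (M3)
bar 3: v0=E3 v1=C4 (m6)
bar 4: v0=G3 v1=E4 (M6)
bar 5: v0=F3 v1=F4 (P8)
  R4 @ bar0.2: F3/B3 TT untreated
  R7 @ bar0.2: F4->B3 leap 6st
  R7 @ bar5.0: B3->F4 leap 6st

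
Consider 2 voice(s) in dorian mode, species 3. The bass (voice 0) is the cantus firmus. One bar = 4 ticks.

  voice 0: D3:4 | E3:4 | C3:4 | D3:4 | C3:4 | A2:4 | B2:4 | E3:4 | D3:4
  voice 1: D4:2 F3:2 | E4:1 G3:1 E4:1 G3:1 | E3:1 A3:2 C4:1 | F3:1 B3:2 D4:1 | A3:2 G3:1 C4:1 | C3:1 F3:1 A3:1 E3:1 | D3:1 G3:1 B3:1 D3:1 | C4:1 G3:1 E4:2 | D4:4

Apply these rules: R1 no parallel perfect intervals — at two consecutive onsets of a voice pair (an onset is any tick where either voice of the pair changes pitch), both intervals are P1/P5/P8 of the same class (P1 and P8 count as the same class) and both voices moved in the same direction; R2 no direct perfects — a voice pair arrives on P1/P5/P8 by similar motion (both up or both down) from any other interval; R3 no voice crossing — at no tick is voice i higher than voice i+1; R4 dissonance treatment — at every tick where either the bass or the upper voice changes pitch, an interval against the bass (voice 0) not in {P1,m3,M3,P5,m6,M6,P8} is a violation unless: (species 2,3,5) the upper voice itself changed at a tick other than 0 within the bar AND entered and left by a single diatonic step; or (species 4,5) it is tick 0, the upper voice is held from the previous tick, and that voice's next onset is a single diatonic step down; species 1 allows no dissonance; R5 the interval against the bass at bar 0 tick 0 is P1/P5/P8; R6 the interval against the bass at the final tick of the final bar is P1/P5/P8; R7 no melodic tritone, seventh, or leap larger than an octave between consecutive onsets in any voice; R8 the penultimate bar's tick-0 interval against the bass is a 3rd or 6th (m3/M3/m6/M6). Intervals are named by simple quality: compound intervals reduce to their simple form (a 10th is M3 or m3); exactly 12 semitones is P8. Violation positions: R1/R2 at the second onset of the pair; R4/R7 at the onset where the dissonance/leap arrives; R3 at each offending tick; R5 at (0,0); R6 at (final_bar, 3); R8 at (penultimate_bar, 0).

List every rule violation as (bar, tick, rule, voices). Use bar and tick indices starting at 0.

bar 0: v0=D3 v1=D4 downbeat P8
bar 1: v0=E3 v1=E4 downbeat P8
bar 2: v0=C3 v1=E3 downbeat M3
bar 3: v0=D3 v1=F3 downbeat m3
bar 4: v0=C3 v1=A3 downbeat M6
bar 5: v0=A2 v1=C3 downbeat m3
bar 6: v0=B2 v1=D3 downbeat m3
bar 7: v0=E3 v1=C4 downbeat m6
bar 8: v0=D3 v1=D4 downbeat P8
  -> R2 @ bar 1 tick 0 v(0, 1): D3/F3 m3 -> E3/E4 P8 similar
  -> R7 @ bar 1 tick 0 v(1,): F3->E4 leap 11st
  -> R7 @ bar 3 tick 1 v(1,): F3->B3 leap 6st
  -> R7 @ bar 7 tick 0 v(1,): D3->C4 leap 10st
  -> R1 @ bar 8 tick 0 v(0, 1): E3/E4 P8 -> D3/D4 P8 similar

(1, 0, R2, (0, 1))
(1, 0, R7, (1,))
(3, 1, R7, (1,))
(7, 0, R7, (1,))
(8, 0, R1, (0, 1))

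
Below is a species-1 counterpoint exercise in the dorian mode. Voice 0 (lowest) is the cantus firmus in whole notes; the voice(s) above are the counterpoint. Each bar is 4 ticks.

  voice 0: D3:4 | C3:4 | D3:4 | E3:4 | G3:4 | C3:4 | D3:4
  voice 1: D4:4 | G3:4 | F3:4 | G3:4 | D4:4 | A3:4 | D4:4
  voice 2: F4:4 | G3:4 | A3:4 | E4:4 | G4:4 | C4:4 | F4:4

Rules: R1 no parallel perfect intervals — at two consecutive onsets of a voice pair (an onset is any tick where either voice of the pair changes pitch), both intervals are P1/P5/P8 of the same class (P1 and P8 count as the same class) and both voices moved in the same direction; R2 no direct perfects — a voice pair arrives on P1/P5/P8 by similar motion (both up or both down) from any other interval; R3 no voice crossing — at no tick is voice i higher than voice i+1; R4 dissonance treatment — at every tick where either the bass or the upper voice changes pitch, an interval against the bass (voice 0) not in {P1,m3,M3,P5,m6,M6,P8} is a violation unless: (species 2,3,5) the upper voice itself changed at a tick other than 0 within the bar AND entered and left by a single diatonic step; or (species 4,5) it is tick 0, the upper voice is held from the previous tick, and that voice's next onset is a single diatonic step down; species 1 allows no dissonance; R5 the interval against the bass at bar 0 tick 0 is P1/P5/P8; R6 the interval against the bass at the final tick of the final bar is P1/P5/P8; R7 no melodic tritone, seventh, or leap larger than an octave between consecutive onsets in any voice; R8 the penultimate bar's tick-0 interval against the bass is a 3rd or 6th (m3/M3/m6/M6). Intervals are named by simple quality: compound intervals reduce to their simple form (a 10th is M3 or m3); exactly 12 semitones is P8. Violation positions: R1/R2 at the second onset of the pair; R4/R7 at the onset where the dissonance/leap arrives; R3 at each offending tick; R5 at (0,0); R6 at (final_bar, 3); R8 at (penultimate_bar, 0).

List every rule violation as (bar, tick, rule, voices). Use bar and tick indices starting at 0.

bar 0: v0=D3 v1=D4 v2=F4 downbeat m3
bar 1: v0=C3 v1=G3 v2=G3 downbeat P5
bar 2: v0=D3 v1=F3 v2=A3 downbeat P5
bar 3: v0=E3 v1=G3 v2=E4 downbeat P8
bar 4: v0=G3 v1=D4 v2=G4 downbeat P8
bar 5: v0=C3 v1=A3 v2=C4 downbeat P8
bar 6: v0=D3 v1=D4 v2=F4 downbeat m3
  -> R5 @ bar 0 tick 0 v(0, 2): opens on m3
  -> R2 @ bar 1 tick 0 v(0, 1): D3/D4 P8 -> C3/G3 P5 similar
  -> R2 @ bar 1 tick 0 v(0, 2): D3/F4 m3 -> C3/G3 P5 similar
  -> R2 @ bar 1 tick 0 v(1, 2): D4/F4 m3 -> G3/G3 P1 similar
  -> R7 @ bar 1 tick 0 v(2,): F4->G3 leap 10st
  -> R1 @ bar 2 tick 0 v(0, 2): C3/G3 P5 -> D3/A3 P5 similar
  -> R2 @ bar 3 tick 0 v(0, 2): D3/A3 P5 -> E3/E4 P8 similar
  -> R1 @ bar 4 tick 0 v(0, 2): E3/E4 P8 -> G3/G4 P8 similar
  -> R2 @ bar 4 tick 0 v(0, 1): E3/G3 m3 -> G3/D4 P5 similar
  -> R1 @ bar 5 tick 0 v(0, 2): G3/G4 P8 -> C3/C4 P8 similar
  -> R8 @ bar 5 tick 0 v(0, 2): penult P8 not 3rd/6th
  -> R2 @ bar 6 tick 0 v(0, 1): C3/A3 M6 -> D3/D4 P8 similar
  -> R6 @ bar 6 tick 3 v(0, 2): closes on m3

(0, 0, R5, (0, 2))
(1, 0, R2, (0, 1))
(1, 0, R2, (0, 2))
(1, 0, R2, (1, 2))
(1, 0, R7, (2,))
(2, 0, R1, (0, 2))
(3, 0, R2, (0, 2))
(4, 0, R1, (0, 2))
(4, 0, R2, (0, 1))
(5, 0, R1, (0, 2))
(5, 0, R8, (0, 2))
(6, 0, R2, (0, 1))
(6, 3, R6, (0, 2))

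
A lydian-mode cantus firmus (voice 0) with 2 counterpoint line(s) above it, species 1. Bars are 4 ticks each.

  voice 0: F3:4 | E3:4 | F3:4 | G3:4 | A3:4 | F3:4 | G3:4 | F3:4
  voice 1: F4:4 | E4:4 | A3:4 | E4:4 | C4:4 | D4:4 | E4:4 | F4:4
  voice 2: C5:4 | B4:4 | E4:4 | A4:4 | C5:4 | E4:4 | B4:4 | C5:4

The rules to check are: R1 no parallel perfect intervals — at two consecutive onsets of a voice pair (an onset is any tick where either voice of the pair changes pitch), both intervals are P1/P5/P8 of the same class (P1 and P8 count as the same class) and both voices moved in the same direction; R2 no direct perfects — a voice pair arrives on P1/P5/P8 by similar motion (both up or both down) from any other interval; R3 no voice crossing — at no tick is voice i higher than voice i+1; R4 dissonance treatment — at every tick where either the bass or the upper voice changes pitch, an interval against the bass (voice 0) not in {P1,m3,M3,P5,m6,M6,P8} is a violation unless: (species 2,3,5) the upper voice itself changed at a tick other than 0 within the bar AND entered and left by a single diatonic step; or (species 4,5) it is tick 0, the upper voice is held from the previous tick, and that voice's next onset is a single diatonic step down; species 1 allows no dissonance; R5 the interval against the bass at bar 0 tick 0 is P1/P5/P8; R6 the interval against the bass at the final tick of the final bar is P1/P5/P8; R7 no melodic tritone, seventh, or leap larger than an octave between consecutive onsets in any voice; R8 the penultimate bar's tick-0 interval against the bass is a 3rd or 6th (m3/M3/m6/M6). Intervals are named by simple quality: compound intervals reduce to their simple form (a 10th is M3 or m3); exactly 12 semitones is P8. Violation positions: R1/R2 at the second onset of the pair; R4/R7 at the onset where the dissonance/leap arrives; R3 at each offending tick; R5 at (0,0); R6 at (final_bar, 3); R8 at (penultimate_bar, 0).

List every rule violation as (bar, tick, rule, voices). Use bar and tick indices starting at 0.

(1, 0, R1, (0, 1))
(1, 0, R1, (0, 2))
(1, 0, R1, (1, 2))
(2, 0, R1, (1, 2))
(2, 0, R4, (0, 2))
(3, 0, R4, (0, 2))
(5, 0, R4, (0, 2))
(6, 0, R2, (1, 2))
(7, 0, R1, (1, 2))

bar 0: v0=F3 v1=F4 v2=C5 downbeat P5
bar 1: v0=E3 v1=E4 v2=B4 downbeat P5
bar 2: v0=F3 v1=A3 v2=E4 downbeat M7
bar 3: v0=G3 v1=E4 v2=A4 downbeat M2
bar 4: v0=A3 v1=C4 v2=C5 downbeat m3
bar 5: v0=F3 v1=D4 v2=E4 downbeat M7
bar 6: v0=G3 v1=E4 v2=B4 downbeat M3
bar 7: v0=F3 v1=F4 v2=C5 downbeat P5
  -> R1 @ bar 1 tick 0 v(0, 1): F3/F4 P8 -> E3/E4 P8 similar
  -> R1 @ bar 1 tick 0 v(0, 2): F3/C5 P5 -> E3/B4 P5 similar
  -> R1 @ bar 1 tick 0 v(1, 2): F4/C5 P5 -> E4/B4 P5 similar
  -> R1 @ bar 2 tick 0 v(1, 2): E4/B4 P5 -> A3/E4 P5 similar
  -> R4 @ bar 2 tick 0 v(0, 2): F3/E4 M7 untreated
  -> R4 @ bar 3 tick 0 v(0, 2): G3/A4 M2 untreated
  -> R4 @ bar 5 tick 0 v(0, 2): F3/E4 M7 untreated
  -> R2 @ bar 6 tick 0 v(1, 2): D4/E4 M2 -> E4/B4 P5 similar
  -> R1 @ bar 7 tick 0 v(1, 2): E4/B4 P5 -> F4/C5 P5 similar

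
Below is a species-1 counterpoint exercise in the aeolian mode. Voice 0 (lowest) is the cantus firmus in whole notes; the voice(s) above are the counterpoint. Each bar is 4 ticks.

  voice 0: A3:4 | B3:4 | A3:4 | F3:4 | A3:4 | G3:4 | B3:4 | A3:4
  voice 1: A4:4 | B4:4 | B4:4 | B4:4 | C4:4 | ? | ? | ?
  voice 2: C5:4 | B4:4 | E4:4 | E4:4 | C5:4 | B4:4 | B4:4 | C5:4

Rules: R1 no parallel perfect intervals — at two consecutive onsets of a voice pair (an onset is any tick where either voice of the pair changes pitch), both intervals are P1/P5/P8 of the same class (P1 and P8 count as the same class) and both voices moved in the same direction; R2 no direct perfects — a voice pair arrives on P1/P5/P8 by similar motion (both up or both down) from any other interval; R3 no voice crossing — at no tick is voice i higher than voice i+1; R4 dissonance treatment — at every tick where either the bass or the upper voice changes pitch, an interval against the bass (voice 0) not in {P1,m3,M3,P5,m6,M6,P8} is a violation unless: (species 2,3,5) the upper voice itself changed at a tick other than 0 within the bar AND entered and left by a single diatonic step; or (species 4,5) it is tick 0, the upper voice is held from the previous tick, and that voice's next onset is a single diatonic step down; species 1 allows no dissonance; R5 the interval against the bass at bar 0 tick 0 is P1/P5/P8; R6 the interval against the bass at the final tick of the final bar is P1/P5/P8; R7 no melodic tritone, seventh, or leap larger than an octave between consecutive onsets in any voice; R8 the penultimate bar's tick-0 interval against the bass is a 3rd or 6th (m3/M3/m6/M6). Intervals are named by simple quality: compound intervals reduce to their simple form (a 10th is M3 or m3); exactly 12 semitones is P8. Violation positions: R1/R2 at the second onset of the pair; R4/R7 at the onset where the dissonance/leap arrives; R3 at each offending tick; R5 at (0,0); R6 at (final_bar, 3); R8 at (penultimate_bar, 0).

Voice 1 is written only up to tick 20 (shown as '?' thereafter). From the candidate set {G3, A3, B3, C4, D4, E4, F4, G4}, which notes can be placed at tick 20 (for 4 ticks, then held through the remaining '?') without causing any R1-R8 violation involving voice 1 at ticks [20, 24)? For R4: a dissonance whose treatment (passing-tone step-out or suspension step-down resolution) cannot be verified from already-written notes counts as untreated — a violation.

{D4, E4, G4}

G3: violates R2
A3: violates R4
B3: violates R1
C4: violates R4
D4: legal
E4: legal
F4: violates R4
G4: legal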